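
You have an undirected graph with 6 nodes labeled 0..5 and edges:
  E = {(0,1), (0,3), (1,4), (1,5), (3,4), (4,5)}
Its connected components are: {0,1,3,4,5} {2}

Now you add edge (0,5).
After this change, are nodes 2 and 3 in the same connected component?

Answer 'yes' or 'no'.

Answer: no

Derivation:
Initial components: {0,1,3,4,5} {2}
Adding edge (0,5): both already in same component {0,1,3,4,5}. No change.
New components: {0,1,3,4,5} {2}
Are 2 and 3 in the same component? no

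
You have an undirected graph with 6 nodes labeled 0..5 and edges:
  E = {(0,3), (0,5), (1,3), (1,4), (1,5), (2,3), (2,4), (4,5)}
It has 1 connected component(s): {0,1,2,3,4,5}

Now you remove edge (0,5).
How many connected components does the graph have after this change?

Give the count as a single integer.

Initial component count: 1
Remove (0,5): not a bridge. Count unchanged: 1.
  After removal, components: {0,1,2,3,4,5}
New component count: 1

Answer: 1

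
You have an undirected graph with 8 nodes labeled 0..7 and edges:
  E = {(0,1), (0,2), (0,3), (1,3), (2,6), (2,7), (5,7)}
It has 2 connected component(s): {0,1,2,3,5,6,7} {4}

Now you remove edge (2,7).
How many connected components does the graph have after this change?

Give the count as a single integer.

Initial component count: 2
Remove (2,7): it was a bridge. Count increases: 2 -> 3.
  After removal, components: {0,1,2,3,6} {4} {5,7}
New component count: 3

Answer: 3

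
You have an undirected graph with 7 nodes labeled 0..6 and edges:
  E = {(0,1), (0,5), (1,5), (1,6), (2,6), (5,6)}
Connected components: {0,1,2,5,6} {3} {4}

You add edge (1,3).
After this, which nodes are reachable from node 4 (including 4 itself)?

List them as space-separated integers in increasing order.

Before: nodes reachable from 4: {4}
Adding (1,3): merges two components, but neither contains 4. Reachability from 4 unchanged.
After: nodes reachable from 4: {4}

Answer: 4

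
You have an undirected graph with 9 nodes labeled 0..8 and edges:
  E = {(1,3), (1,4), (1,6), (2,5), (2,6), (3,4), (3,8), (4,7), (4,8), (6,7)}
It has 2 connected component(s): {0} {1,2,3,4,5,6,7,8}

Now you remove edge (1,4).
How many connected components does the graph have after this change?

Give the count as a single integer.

Initial component count: 2
Remove (1,4): not a bridge. Count unchanged: 2.
  After removal, components: {0} {1,2,3,4,5,6,7,8}
New component count: 2

Answer: 2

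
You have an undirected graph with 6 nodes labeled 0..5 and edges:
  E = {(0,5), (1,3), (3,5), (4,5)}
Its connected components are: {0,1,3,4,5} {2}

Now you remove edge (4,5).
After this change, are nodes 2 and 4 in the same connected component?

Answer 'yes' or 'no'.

Initial components: {0,1,3,4,5} {2}
Removing edge (4,5): it was a bridge — component count 2 -> 3.
New components: {0,1,3,5} {2} {4}
Are 2 and 4 in the same component? no

Answer: no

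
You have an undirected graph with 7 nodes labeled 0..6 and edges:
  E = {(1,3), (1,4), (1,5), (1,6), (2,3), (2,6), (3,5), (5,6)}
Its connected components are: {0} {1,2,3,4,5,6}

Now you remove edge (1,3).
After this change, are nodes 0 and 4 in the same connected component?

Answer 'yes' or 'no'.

Answer: no

Derivation:
Initial components: {0} {1,2,3,4,5,6}
Removing edge (1,3): not a bridge — component count unchanged at 2.
New components: {0} {1,2,3,4,5,6}
Are 0 and 4 in the same component? no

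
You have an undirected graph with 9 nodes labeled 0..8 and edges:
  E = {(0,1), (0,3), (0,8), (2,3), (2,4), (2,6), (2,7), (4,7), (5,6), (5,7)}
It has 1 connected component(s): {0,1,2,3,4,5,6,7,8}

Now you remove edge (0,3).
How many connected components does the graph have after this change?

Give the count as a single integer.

Answer: 2

Derivation:
Initial component count: 1
Remove (0,3): it was a bridge. Count increases: 1 -> 2.
  After removal, components: {0,1,8} {2,3,4,5,6,7}
New component count: 2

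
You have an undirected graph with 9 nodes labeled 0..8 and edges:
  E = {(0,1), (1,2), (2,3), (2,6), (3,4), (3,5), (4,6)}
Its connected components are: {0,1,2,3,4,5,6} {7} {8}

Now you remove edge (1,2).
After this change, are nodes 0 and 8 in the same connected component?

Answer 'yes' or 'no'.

Initial components: {0,1,2,3,4,5,6} {7} {8}
Removing edge (1,2): it was a bridge — component count 3 -> 4.
New components: {0,1} {2,3,4,5,6} {7} {8}
Are 0 and 8 in the same component? no

Answer: no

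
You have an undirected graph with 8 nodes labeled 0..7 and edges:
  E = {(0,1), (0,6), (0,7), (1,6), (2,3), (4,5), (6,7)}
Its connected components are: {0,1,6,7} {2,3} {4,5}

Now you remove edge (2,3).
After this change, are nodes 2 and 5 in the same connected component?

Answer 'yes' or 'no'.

Initial components: {0,1,6,7} {2,3} {4,5}
Removing edge (2,3): it was a bridge — component count 3 -> 4.
New components: {0,1,6,7} {2} {3} {4,5}
Are 2 and 5 in the same component? no

Answer: no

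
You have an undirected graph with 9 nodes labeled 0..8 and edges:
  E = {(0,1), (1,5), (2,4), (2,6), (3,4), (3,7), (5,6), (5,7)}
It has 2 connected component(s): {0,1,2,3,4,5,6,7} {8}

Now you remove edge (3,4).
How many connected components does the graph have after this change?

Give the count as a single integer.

Initial component count: 2
Remove (3,4): not a bridge. Count unchanged: 2.
  After removal, components: {0,1,2,3,4,5,6,7} {8}
New component count: 2

Answer: 2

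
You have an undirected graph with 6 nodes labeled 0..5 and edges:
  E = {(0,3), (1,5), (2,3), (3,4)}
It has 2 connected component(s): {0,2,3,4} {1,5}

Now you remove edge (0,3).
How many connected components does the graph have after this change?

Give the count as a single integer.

Initial component count: 2
Remove (0,3): it was a bridge. Count increases: 2 -> 3.
  After removal, components: {0} {1,5} {2,3,4}
New component count: 3

Answer: 3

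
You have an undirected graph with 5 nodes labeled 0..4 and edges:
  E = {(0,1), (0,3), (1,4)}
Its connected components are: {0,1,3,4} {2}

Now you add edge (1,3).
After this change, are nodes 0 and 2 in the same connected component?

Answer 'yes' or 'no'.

Answer: no

Derivation:
Initial components: {0,1,3,4} {2}
Adding edge (1,3): both already in same component {0,1,3,4}. No change.
New components: {0,1,3,4} {2}
Are 0 and 2 in the same component? no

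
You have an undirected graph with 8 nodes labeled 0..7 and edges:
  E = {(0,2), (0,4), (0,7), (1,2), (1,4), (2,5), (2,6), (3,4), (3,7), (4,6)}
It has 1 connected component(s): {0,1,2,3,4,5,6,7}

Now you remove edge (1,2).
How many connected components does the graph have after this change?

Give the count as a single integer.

Answer: 1

Derivation:
Initial component count: 1
Remove (1,2): not a bridge. Count unchanged: 1.
  After removal, components: {0,1,2,3,4,5,6,7}
New component count: 1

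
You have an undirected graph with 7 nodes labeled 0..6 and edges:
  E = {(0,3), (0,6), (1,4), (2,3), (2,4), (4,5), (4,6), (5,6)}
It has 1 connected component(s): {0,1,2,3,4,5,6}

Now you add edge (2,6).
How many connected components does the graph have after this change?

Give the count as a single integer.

Answer: 1

Derivation:
Initial component count: 1
Add (2,6): endpoints already in same component. Count unchanged: 1.
New component count: 1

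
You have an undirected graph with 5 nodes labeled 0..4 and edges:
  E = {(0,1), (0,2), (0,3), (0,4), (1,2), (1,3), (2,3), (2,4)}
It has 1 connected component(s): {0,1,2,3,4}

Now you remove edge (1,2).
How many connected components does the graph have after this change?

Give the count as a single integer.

Initial component count: 1
Remove (1,2): not a bridge. Count unchanged: 1.
  After removal, components: {0,1,2,3,4}
New component count: 1

Answer: 1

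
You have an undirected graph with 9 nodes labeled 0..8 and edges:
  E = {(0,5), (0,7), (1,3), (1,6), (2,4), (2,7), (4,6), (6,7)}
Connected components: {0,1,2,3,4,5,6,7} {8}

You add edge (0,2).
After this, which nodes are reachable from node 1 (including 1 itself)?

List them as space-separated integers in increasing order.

Answer: 0 1 2 3 4 5 6 7

Derivation:
Before: nodes reachable from 1: {0,1,2,3,4,5,6,7}
Adding (0,2): both endpoints already in same component. Reachability from 1 unchanged.
After: nodes reachable from 1: {0,1,2,3,4,5,6,7}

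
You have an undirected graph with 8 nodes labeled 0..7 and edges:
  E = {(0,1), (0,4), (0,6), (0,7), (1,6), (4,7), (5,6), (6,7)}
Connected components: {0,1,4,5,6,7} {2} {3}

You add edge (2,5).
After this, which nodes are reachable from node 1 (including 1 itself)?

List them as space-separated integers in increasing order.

Answer: 0 1 2 4 5 6 7

Derivation:
Before: nodes reachable from 1: {0,1,4,5,6,7}
Adding (2,5): merges 1's component with another. Reachability grows.
After: nodes reachable from 1: {0,1,2,4,5,6,7}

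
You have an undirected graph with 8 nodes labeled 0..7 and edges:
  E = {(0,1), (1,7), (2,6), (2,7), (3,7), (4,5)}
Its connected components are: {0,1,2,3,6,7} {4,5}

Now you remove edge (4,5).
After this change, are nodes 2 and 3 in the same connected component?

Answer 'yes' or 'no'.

Answer: yes

Derivation:
Initial components: {0,1,2,3,6,7} {4,5}
Removing edge (4,5): it was a bridge — component count 2 -> 3.
New components: {0,1,2,3,6,7} {4} {5}
Are 2 and 3 in the same component? yes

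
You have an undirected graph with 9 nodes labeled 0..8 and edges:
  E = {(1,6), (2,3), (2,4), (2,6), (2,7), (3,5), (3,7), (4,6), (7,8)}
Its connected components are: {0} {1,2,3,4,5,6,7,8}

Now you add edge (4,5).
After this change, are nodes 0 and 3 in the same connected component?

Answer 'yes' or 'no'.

Initial components: {0} {1,2,3,4,5,6,7,8}
Adding edge (4,5): both already in same component {1,2,3,4,5,6,7,8}. No change.
New components: {0} {1,2,3,4,5,6,7,8}
Are 0 and 3 in the same component? no

Answer: no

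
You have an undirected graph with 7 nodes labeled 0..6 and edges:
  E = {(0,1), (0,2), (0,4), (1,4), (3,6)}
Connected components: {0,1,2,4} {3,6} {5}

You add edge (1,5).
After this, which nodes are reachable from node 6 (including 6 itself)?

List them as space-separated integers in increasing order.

Answer: 3 6

Derivation:
Before: nodes reachable from 6: {3,6}
Adding (1,5): merges two components, but neither contains 6. Reachability from 6 unchanged.
After: nodes reachable from 6: {3,6}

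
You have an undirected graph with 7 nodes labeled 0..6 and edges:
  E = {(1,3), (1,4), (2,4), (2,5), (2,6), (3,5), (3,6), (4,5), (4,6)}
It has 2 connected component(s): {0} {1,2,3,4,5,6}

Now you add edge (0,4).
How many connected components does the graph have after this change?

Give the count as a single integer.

Initial component count: 2
Add (0,4): merges two components. Count decreases: 2 -> 1.
New component count: 1

Answer: 1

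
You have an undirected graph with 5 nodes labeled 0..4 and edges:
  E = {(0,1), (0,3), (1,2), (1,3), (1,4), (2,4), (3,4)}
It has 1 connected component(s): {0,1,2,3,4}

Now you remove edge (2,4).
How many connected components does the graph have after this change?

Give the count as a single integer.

Initial component count: 1
Remove (2,4): not a bridge. Count unchanged: 1.
  After removal, components: {0,1,2,3,4}
New component count: 1

Answer: 1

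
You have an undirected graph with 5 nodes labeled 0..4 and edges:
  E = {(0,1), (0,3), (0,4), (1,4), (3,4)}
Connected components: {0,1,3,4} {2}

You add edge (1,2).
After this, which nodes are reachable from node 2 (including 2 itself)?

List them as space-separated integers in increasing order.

Before: nodes reachable from 2: {2}
Adding (1,2): merges 2's component with another. Reachability grows.
After: nodes reachable from 2: {0,1,2,3,4}

Answer: 0 1 2 3 4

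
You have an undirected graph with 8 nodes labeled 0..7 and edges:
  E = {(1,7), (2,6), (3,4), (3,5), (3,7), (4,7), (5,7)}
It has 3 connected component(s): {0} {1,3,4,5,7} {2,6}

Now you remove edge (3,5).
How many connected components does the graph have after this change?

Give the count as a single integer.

Answer: 3

Derivation:
Initial component count: 3
Remove (3,5): not a bridge. Count unchanged: 3.
  After removal, components: {0} {1,3,4,5,7} {2,6}
New component count: 3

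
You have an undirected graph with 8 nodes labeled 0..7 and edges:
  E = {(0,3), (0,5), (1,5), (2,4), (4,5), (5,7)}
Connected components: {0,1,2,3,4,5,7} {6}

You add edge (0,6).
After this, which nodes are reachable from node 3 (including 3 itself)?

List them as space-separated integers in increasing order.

Before: nodes reachable from 3: {0,1,2,3,4,5,7}
Adding (0,6): merges 3's component with another. Reachability grows.
After: nodes reachable from 3: {0,1,2,3,4,5,6,7}

Answer: 0 1 2 3 4 5 6 7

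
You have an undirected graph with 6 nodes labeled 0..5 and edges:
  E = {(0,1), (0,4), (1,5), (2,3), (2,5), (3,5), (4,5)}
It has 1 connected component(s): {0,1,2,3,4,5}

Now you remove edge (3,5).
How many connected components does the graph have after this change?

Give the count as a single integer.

Initial component count: 1
Remove (3,5): not a bridge. Count unchanged: 1.
  After removal, components: {0,1,2,3,4,5}
New component count: 1

Answer: 1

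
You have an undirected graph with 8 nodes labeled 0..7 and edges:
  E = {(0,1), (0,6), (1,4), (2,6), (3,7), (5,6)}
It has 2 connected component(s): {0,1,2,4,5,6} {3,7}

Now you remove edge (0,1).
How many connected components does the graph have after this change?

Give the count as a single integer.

Answer: 3

Derivation:
Initial component count: 2
Remove (0,1): it was a bridge. Count increases: 2 -> 3.
  After removal, components: {0,2,5,6} {1,4} {3,7}
New component count: 3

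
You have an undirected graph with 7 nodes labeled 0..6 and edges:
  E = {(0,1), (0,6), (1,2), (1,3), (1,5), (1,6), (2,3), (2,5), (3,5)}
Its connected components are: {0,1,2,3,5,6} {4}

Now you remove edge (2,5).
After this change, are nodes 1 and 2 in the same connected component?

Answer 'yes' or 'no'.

Answer: yes

Derivation:
Initial components: {0,1,2,3,5,6} {4}
Removing edge (2,5): not a bridge — component count unchanged at 2.
New components: {0,1,2,3,5,6} {4}
Are 1 and 2 in the same component? yes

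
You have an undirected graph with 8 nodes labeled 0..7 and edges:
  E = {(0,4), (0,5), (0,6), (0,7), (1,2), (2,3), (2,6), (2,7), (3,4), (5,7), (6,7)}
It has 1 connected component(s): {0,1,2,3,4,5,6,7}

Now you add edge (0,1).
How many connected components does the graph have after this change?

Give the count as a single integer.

Initial component count: 1
Add (0,1): endpoints already in same component. Count unchanged: 1.
New component count: 1

Answer: 1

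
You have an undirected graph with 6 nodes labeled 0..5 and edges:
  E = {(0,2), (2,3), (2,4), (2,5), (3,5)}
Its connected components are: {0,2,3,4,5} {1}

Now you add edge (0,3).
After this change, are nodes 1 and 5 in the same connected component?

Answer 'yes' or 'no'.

Initial components: {0,2,3,4,5} {1}
Adding edge (0,3): both already in same component {0,2,3,4,5}. No change.
New components: {0,2,3,4,5} {1}
Are 1 and 5 in the same component? no

Answer: no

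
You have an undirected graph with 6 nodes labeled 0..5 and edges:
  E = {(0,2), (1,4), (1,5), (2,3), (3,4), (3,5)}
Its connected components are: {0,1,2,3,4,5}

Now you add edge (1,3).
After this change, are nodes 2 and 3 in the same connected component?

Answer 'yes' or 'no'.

Answer: yes

Derivation:
Initial components: {0,1,2,3,4,5}
Adding edge (1,3): both already in same component {0,1,2,3,4,5}. No change.
New components: {0,1,2,3,4,5}
Are 2 and 3 in the same component? yes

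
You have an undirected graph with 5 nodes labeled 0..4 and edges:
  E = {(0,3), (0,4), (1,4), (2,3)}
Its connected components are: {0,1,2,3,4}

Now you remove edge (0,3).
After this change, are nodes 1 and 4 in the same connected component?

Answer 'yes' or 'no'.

Initial components: {0,1,2,3,4}
Removing edge (0,3): it was a bridge — component count 1 -> 2.
New components: {0,1,4} {2,3}
Are 1 and 4 in the same component? yes

Answer: yes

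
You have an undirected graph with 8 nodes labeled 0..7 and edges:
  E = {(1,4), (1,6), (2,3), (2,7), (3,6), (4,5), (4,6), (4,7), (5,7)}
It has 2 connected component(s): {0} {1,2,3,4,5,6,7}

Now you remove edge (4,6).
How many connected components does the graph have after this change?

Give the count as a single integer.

Answer: 2

Derivation:
Initial component count: 2
Remove (4,6): not a bridge. Count unchanged: 2.
  After removal, components: {0} {1,2,3,4,5,6,7}
New component count: 2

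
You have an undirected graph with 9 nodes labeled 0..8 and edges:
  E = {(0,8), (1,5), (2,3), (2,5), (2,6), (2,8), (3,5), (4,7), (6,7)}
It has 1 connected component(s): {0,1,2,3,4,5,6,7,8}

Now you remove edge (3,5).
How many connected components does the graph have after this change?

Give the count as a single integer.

Answer: 1

Derivation:
Initial component count: 1
Remove (3,5): not a bridge. Count unchanged: 1.
  After removal, components: {0,1,2,3,4,5,6,7,8}
New component count: 1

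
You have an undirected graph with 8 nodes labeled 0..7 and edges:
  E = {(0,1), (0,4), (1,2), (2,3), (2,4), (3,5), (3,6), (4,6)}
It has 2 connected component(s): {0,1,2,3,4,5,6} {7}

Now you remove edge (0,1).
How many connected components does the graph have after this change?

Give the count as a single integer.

Initial component count: 2
Remove (0,1): not a bridge. Count unchanged: 2.
  After removal, components: {0,1,2,3,4,5,6} {7}
New component count: 2

Answer: 2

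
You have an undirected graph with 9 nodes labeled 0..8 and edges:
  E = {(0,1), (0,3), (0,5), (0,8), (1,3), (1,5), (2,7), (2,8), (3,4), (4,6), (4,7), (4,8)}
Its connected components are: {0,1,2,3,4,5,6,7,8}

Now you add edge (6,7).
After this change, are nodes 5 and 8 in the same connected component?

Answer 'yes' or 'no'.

Initial components: {0,1,2,3,4,5,6,7,8}
Adding edge (6,7): both already in same component {0,1,2,3,4,5,6,7,8}. No change.
New components: {0,1,2,3,4,5,6,7,8}
Are 5 and 8 in the same component? yes

Answer: yes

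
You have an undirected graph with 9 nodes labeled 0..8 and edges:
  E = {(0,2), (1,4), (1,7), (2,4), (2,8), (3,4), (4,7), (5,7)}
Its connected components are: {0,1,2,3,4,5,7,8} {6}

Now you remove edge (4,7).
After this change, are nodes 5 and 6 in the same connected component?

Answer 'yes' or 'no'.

Answer: no

Derivation:
Initial components: {0,1,2,3,4,5,7,8} {6}
Removing edge (4,7): not a bridge — component count unchanged at 2.
New components: {0,1,2,3,4,5,7,8} {6}
Are 5 and 6 in the same component? no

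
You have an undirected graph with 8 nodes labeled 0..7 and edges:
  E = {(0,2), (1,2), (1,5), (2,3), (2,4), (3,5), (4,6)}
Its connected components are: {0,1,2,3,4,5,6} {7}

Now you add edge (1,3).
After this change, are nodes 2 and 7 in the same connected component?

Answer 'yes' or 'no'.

Answer: no

Derivation:
Initial components: {0,1,2,3,4,5,6} {7}
Adding edge (1,3): both already in same component {0,1,2,3,4,5,6}. No change.
New components: {0,1,2,3,4,5,6} {7}
Are 2 and 7 in the same component? no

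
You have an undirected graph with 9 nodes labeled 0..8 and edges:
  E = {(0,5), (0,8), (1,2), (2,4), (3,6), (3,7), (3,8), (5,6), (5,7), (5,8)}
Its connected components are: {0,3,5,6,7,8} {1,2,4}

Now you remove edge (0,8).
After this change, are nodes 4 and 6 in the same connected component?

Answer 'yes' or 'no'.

Answer: no

Derivation:
Initial components: {0,3,5,6,7,8} {1,2,4}
Removing edge (0,8): not a bridge — component count unchanged at 2.
New components: {0,3,5,6,7,8} {1,2,4}
Are 4 and 6 in the same component? no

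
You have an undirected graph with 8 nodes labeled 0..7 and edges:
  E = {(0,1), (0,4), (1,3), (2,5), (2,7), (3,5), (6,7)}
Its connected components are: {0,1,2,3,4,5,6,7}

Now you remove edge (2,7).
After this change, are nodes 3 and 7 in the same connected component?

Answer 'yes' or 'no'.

Initial components: {0,1,2,3,4,5,6,7}
Removing edge (2,7): it was a bridge — component count 1 -> 2.
New components: {0,1,2,3,4,5} {6,7}
Are 3 and 7 in the same component? no

Answer: no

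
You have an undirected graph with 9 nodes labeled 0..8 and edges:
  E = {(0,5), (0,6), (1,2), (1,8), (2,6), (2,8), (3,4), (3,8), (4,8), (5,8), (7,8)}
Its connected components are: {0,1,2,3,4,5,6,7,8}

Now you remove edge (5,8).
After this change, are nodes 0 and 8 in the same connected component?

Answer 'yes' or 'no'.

Answer: yes

Derivation:
Initial components: {0,1,2,3,4,5,6,7,8}
Removing edge (5,8): not a bridge — component count unchanged at 1.
New components: {0,1,2,3,4,5,6,7,8}
Are 0 and 8 in the same component? yes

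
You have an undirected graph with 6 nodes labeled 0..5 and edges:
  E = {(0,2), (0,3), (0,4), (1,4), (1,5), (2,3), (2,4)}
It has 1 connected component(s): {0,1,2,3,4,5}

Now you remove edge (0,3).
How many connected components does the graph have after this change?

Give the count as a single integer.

Initial component count: 1
Remove (0,3): not a bridge. Count unchanged: 1.
  After removal, components: {0,1,2,3,4,5}
New component count: 1

Answer: 1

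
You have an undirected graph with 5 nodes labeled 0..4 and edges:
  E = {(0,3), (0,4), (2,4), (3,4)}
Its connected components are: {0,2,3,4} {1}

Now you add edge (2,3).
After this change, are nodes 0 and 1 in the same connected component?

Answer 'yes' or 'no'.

Answer: no

Derivation:
Initial components: {0,2,3,4} {1}
Adding edge (2,3): both already in same component {0,2,3,4}. No change.
New components: {0,2,3,4} {1}
Are 0 and 1 in the same component? no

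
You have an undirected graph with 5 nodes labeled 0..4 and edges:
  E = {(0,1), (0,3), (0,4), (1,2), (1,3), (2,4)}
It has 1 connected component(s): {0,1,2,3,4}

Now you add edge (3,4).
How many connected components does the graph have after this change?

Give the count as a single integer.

Initial component count: 1
Add (3,4): endpoints already in same component. Count unchanged: 1.
New component count: 1

Answer: 1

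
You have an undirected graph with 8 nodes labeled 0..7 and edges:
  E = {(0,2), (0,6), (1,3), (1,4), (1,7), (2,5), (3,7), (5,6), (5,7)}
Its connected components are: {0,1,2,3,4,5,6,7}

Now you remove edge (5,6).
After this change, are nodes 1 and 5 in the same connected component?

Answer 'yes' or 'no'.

Answer: yes

Derivation:
Initial components: {0,1,2,3,4,5,6,7}
Removing edge (5,6): not a bridge — component count unchanged at 1.
New components: {0,1,2,3,4,5,6,7}
Are 1 and 5 in the same component? yes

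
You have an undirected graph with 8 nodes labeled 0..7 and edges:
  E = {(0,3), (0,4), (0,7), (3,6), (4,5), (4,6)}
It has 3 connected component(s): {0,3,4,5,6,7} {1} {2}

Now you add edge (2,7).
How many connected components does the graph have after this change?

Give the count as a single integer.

Initial component count: 3
Add (2,7): merges two components. Count decreases: 3 -> 2.
New component count: 2

Answer: 2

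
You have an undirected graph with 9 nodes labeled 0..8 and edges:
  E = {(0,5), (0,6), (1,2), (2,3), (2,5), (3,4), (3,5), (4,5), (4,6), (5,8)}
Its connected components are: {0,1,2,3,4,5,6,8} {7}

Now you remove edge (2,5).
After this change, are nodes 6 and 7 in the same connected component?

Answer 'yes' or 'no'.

Initial components: {0,1,2,3,4,5,6,8} {7}
Removing edge (2,5): not a bridge — component count unchanged at 2.
New components: {0,1,2,3,4,5,6,8} {7}
Are 6 and 7 in the same component? no

Answer: no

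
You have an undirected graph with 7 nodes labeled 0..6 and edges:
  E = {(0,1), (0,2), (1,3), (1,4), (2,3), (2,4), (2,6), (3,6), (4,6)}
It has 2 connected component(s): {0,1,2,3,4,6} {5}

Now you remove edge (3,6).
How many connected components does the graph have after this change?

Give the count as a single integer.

Answer: 2

Derivation:
Initial component count: 2
Remove (3,6): not a bridge. Count unchanged: 2.
  After removal, components: {0,1,2,3,4,6} {5}
New component count: 2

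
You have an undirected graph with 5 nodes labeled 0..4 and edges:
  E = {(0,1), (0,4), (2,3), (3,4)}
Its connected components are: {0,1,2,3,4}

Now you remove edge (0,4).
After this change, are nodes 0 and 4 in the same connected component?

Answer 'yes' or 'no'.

Answer: no

Derivation:
Initial components: {0,1,2,3,4}
Removing edge (0,4): it was a bridge — component count 1 -> 2.
New components: {0,1} {2,3,4}
Are 0 and 4 in the same component? no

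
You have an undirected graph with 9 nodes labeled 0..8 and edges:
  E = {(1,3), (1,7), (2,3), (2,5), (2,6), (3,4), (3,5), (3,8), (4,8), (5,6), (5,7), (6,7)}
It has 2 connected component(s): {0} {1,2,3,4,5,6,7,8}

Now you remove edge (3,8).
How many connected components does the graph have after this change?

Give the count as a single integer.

Initial component count: 2
Remove (3,8): not a bridge. Count unchanged: 2.
  After removal, components: {0} {1,2,3,4,5,6,7,8}
New component count: 2

Answer: 2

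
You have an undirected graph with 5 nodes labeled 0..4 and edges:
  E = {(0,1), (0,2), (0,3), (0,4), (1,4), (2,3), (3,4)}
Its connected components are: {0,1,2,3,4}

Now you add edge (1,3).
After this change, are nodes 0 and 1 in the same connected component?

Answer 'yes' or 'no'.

Answer: yes

Derivation:
Initial components: {0,1,2,3,4}
Adding edge (1,3): both already in same component {0,1,2,3,4}. No change.
New components: {0,1,2,3,4}
Are 0 and 1 in the same component? yes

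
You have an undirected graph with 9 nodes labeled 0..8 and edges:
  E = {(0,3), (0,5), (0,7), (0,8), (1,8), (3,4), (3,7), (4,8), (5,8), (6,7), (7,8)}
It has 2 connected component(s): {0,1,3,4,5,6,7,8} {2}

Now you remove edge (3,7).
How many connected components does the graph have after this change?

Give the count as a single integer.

Initial component count: 2
Remove (3,7): not a bridge. Count unchanged: 2.
  After removal, components: {0,1,3,4,5,6,7,8} {2}
New component count: 2

Answer: 2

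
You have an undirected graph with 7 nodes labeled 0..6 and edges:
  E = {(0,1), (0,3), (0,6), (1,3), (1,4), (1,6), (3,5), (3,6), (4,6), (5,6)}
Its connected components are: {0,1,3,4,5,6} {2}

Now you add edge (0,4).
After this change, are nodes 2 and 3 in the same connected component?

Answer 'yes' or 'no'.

Initial components: {0,1,3,4,5,6} {2}
Adding edge (0,4): both already in same component {0,1,3,4,5,6}. No change.
New components: {0,1,3,4,5,6} {2}
Are 2 and 3 in the same component? no

Answer: no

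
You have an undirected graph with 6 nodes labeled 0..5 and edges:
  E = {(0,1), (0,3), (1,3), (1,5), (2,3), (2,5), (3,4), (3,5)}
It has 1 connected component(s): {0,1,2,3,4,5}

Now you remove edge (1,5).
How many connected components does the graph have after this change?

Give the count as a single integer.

Answer: 1

Derivation:
Initial component count: 1
Remove (1,5): not a bridge. Count unchanged: 1.
  After removal, components: {0,1,2,3,4,5}
New component count: 1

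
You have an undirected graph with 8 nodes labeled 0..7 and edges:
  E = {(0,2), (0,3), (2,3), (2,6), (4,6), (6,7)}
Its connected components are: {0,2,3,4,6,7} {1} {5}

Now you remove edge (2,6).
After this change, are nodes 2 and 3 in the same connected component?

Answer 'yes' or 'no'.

Initial components: {0,2,3,4,6,7} {1} {5}
Removing edge (2,6): it was a bridge — component count 3 -> 4.
New components: {0,2,3} {1} {4,6,7} {5}
Are 2 and 3 in the same component? yes

Answer: yes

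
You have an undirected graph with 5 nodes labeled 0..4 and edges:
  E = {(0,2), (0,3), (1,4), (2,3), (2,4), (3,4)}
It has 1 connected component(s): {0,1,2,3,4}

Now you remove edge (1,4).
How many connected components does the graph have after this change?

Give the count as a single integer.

Answer: 2

Derivation:
Initial component count: 1
Remove (1,4): it was a bridge. Count increases: 1 -> 2.
  After removal, components: {0,2,3,4} {1}
New component count: 2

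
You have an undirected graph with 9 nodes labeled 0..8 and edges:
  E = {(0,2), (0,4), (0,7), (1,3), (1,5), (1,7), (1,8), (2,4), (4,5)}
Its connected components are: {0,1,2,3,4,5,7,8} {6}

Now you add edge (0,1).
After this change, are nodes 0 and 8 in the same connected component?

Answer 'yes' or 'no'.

Initial components: {0,1,2,3,4,5,7,8} {6}
Adding edge (0,1): both already in same component {0,1,2,3,4,5,7,8}. No change.
New components: {0,1,2,3,4,5,7,8} {6}
Are 0 and 8 in the same component? yes

Answer: yes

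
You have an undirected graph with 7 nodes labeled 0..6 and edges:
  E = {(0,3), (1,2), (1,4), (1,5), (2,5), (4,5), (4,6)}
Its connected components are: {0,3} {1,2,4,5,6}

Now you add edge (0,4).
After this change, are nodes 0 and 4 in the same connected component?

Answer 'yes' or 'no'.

Initial components: {0,3} {1,2,4,5,6}
Adding edge (0,4): merges {0,3} and {1,2,4,5,6}.
New components: {0,1,2,3,4,5,6}
Are 0 and 4 in the same component? yes

Answer: yes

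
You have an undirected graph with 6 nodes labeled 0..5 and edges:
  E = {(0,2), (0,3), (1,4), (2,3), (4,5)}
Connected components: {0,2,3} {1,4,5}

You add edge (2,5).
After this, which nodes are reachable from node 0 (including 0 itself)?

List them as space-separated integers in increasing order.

Before: nodes reachable from 0: {0,2,3}
Adding (2,5): merges 0's component with another. Reachability grows.
After: nodes reachable from 0: {0,1,2,3,4,5}

Answer: 0 1 2 3 4 5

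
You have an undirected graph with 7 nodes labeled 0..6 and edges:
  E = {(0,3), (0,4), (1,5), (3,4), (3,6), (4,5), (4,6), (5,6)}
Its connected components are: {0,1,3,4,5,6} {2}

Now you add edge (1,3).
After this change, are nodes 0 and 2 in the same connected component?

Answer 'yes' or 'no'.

Initial components: {0,1,3,4,5,6} {2}
Adding edge (1,3): both already in same component {0,1,3,4,5,6}. No change.
New components: {0,1,3,4,5,6} {2}
Are 0 and 2 in the same component? no

Answer: no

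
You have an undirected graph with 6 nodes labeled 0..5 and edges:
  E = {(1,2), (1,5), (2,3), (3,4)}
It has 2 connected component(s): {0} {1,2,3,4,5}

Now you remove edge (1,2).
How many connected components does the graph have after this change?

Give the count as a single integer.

Answer: 3

Derivation:
Initial component count: 2
Remove (1,2): it was a bridge. Count increases: 2 -> 3.
  After removal, components: {0} {1,5} {2,3,4}
New component count: 3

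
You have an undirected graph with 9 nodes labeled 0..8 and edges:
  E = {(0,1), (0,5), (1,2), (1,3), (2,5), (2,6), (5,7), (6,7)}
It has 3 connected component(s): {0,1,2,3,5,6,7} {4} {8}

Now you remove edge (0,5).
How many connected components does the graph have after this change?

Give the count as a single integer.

Answer: 3

Derivation:
Initial component count: 3
Remove (0,5): not a bridge. Count unchanged: 3.
  After removal, components: {0,1,2,3,5,6,7} {4} {8}
New component count: 3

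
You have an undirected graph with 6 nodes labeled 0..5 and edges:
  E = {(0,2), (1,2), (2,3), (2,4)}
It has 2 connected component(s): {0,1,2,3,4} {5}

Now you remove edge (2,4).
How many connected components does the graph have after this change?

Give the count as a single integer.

Answer: 3

Derivation:
Initial component count: 2
Remove (2,4): it was a bridge. Count increases: 2 -> 3.
  After removal, components: {0,1,2,3} {4} {5}
New component count: 3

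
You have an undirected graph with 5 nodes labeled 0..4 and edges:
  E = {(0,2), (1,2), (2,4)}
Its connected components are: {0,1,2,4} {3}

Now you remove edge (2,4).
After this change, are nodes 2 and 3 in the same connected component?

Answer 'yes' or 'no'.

Answer: no

Derivation:
Initial components: {0,1,2,4} {3}
Removing edge (2,4): it was a bridge — component count 2 -> 3.
New components: {0,1,2} {3} {4}
Are 2 and 3 in the same component? no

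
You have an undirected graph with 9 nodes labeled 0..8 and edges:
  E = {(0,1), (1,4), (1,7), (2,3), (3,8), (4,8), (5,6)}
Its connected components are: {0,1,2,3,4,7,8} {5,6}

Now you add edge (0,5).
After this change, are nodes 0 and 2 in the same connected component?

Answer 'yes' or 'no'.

Answer: yes

Derivation:
Initial components: {0,1,2,3,4,7,8} {5,6}
Adding edge (0,5): merges {0,1,2,3,4,7,8} and {5,6}.
New components: {0,1,2,3,4,5,6,7,8}
Are 0 and 2 in the same component? yes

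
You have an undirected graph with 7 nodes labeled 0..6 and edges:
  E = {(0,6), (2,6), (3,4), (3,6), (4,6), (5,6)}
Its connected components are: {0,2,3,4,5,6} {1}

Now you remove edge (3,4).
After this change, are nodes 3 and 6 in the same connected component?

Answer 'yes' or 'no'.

Answer: yes

Derivation:
Initial components: {0,2,3,4,5,6} {1}
Removing edge (3,4): not a bridge — component count unchanged at 2.
New components: {0,2,3,4,5,6} {1}
Are 3 and 6 in the same component? yes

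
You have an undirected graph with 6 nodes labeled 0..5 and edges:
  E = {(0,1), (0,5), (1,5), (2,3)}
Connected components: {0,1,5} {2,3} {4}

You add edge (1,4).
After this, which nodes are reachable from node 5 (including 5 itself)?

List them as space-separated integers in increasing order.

Answer: 0 1 4 5

Derivation:
Before: nodes reachable from 5: {0,1,5}
Adding (1,4): merges 5's component with another. Reachability grows.
After: nodes reachable from 5: {0,1,4,5}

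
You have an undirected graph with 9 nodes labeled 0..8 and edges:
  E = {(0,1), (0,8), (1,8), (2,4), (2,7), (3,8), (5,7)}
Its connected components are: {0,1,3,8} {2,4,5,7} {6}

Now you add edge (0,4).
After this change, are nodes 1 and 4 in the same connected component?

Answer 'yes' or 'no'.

Answer: yes

Derivation:
Initial components: {0,1,3,8} {2,4,5,7} {6}
Adding edge (0,4): merges {0,1,3,8} and {2,4,5,7}.
New components: {0,1,2,3,4,5,7,8} {6}
Are 1 and 4 in the same component? yes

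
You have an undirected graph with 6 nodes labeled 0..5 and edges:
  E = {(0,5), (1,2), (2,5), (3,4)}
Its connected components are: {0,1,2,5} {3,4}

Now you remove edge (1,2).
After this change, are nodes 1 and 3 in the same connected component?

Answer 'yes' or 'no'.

Answer: no

Derivation:
Initial components: {0,1,2,5} {3,4}
Removing edge (1,2): it was a bridge — component count 2 -> 3.
New components: {0,2,5} {1} {3,4}
Are 1 and 3 in the same component? no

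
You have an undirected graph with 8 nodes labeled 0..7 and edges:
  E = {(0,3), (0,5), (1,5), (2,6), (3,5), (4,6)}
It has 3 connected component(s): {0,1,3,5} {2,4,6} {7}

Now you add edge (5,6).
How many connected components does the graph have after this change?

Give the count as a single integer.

Initial component count: 3
Add (5,6): merges two components. Count decreases: 3 -> 2.
New component count: 2

Answer: 2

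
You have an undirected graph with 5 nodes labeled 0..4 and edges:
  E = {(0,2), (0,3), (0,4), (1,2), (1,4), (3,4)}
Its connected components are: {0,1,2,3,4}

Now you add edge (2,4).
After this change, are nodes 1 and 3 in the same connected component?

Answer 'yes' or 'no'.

Answer: yes

Derivation:
Initial components: {0,1,2,3,4}
Adding edge (2,4): both already in same component {0,1,2,3,4}. No change.
New components: {0,1,2,3,4}
Are 1 and 3 in the same component? yes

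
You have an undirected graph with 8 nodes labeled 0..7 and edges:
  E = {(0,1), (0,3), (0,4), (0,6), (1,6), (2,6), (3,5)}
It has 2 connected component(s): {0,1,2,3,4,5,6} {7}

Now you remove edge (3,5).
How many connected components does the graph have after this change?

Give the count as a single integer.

Answer: 3

Derivation:
Initial component count: 2
Remove (3,5): it was a bridge. Count increases: 2 -> 3.
  After removal, components: {0,1,2,3,4,6} {5} {7}
New component count: 3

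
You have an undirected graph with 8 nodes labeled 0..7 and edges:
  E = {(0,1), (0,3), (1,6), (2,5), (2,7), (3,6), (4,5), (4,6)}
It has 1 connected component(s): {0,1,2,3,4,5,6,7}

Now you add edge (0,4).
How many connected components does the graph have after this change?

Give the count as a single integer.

Initial component count: 1
Add (0,4): endpoints already in same component. Count unchanged: 1.
New component count: 1

Answer: 1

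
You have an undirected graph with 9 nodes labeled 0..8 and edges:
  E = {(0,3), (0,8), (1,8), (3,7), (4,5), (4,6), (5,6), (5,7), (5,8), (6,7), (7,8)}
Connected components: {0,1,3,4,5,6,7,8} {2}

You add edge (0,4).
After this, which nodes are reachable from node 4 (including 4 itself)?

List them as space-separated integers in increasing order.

Answer: 0 1 3 4 5 6 7 8

Derivation:
Before: nodes reachable from 4: {0,1,3,4,5,6,7,8}
Adding (0,4): both endpoints already in same component. Reachability from 4 unchanged.
After: nodes reachable from 4: {0,1,3,4,5,6,7,8}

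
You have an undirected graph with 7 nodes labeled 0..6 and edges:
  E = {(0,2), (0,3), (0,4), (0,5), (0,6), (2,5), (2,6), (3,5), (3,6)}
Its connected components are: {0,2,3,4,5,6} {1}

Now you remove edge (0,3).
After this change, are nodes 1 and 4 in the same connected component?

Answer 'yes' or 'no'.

Answer: no

Derivation:
Initial components: {0,2,3,4,5,6} {1}
Removing edge (0,3): not a bridge — component count unchanged at 2.
New components: {0,2,3,4,5,6} {1}
Are 1 and 4 in the same component? no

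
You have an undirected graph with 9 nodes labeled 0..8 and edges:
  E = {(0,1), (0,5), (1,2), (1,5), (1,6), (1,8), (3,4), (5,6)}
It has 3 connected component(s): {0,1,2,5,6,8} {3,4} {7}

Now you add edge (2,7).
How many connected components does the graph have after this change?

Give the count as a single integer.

Answer: 2

Derivation:
Initial component count: 3
Add (2,7): merges two components. Count decreases: 3 -> 2.
New component count: 2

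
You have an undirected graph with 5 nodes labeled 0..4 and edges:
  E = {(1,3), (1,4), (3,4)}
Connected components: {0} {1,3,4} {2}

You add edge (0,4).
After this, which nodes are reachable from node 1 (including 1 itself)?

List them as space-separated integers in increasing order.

Before: nodes reachable from 1: {1,3,4}
Adding (0,4): merges 1's component with another. Reachability grows.
After: nodes reachable from 1: {0,1,3,4}

Answer: 0 1 3 4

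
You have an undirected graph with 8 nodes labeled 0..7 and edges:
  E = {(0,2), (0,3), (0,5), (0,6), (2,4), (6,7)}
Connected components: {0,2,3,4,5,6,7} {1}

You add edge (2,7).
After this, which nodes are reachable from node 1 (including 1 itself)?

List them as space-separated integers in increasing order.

Answer: 1

Derivation:
Before: nodes reachable from 1: {1}
Adding (2,7): both endpoints already in same component. Reachability from 1 unchanged.
After: nodes reachable from 1: {1}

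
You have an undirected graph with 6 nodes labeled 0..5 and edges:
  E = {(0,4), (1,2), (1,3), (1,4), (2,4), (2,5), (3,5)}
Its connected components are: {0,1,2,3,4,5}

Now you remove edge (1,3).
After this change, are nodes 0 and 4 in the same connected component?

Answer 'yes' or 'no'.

Answer: yes

Derivation:
Initial components: {0,1,2,3,4,5}
Removing edge (1,3): not a bridge — component count unchanged at 1.
New components: {0,1,2,3,4,5}
Are 0 and 4 in the same component? yes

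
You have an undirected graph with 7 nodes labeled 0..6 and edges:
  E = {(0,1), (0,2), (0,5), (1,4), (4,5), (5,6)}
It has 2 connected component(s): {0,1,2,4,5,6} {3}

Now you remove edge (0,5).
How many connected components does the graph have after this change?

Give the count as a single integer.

Initial component count: 2
Remove (0,5): not a bridge. Count unchanged: 2.
  After removal, components: {0,1,2,4,5,6} {3}
New component count: 2

Answer: 2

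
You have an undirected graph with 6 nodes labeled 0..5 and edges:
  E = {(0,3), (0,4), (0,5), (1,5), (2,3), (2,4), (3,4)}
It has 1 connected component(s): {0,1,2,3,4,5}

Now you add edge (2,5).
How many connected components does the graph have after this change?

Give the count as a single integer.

Initial component count: 1
Add (2,5): endpoints already in same component. Count unchanged: 1.
New component count: 1

Answer: 1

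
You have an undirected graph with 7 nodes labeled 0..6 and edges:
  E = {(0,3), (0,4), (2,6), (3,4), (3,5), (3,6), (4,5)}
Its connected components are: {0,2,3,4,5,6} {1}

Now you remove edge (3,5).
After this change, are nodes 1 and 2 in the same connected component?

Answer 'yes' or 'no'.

Initial components: {0,2,3,4,5,6} {1}
Removing edge (3,5): not a bridge — component count unchanged at 2.
New components: {0,2,3,4,5,6} {1}
Are 1 and 2 in the same component? no

Answer: no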